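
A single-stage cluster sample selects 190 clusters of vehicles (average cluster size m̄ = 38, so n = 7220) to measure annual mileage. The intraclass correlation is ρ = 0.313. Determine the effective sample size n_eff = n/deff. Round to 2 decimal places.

deff = 1 + (38 − 1)·0.313 = 1 + 11.581 = 12.581.
n_eff = 7220 / 12.581 = 573.88.

573.88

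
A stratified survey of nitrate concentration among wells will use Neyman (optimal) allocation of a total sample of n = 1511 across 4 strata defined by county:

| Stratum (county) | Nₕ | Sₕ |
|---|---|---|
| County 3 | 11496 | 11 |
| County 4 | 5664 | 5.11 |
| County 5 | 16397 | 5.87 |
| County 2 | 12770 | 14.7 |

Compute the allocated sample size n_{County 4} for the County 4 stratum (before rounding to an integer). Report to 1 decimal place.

Neyman allocation: nₕ = n·NₕSₕ / Σⱼ NⱼSⱼ.
Σ NⱼSⱼ = 11496·11 + 5664·5.11 + 16397·5.87 + 12770·14.7 = 439368.43.
n_{County 4} = 1511·5664·5.11 / 439368.43 = 99.5.

99.5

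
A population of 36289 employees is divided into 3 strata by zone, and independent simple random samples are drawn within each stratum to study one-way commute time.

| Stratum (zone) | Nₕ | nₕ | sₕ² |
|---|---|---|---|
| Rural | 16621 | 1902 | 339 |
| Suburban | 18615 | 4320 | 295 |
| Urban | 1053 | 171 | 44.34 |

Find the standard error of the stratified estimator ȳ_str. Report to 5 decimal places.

Var(ȳ_str) = Σₕ Wₕ²(1 − fₕ)sₕ²/nₕ with Wₕ = Nₕ/N, N = 36289.
Rural: Wₕ = 0.45801758; term = 0.45801758²·(1 − 0.11443355)·339/1902 = 0.033111179.
Suburban: Wₕ = 0.51296536; term = 0.51296536²·(1 − 0.23207091)·295/4320 = 0.013798614.
Urban: Wₕ = 0.02901706; term = 0.02901706²·(1 − 0.16239316)·44.34/171 = 1.8287171 × 10^-4.
Sum = 0.047092665.
SE = √(0.047092665) = 0.21701.

0.21701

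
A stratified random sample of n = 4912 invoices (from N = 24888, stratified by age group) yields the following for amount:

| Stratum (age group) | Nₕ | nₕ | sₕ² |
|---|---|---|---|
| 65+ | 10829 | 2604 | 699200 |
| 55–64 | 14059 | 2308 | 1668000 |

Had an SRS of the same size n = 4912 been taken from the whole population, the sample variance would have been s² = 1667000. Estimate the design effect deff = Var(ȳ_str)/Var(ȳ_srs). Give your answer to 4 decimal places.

0.8494

Var(ȳ_str) = Σ Wₕ²(1−fₕ)sₕ²/nₕ with Wₕ = Nₕ/24888:
  65+: (10829/24888)²·(1−2604/10829)·699200/2604 = 38.610436
  55–64: (14059/24888)²·(1−2308/14059)·1668000/2308 = 192.75671
  → Var(ȳ_str) = 231.36715.
Var(ȳ_srs) = (1 − 4912/24888)·1667000/4912 = 272.39289.
deff = 231.36715 / 272.39289 = 0.8494.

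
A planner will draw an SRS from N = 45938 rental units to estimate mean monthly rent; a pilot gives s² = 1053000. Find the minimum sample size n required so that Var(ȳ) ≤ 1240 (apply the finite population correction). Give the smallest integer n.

834

Without fpc, n₀ = s²/D = 1053000/1240 = 849.1935.
With fpc, (1 − n/N)·s²/n ≤ D requires n ≥ n₀/(1 + n₀/N) = 849.1935/(1 + 849.1935/45938) = 833.7805.
Rounding up, n = 834.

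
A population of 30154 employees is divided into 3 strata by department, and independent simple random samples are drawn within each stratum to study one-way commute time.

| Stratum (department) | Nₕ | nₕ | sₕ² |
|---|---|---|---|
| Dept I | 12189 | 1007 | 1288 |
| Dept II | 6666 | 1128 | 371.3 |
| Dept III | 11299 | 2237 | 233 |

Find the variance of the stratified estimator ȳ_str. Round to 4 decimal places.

Var(ȳ_str) = Σₕ Wₕ²(1 − fₕ)sₕ²/nₕ with Wₕ = Nₕ/N, N = 30154.
Dept I: Wₕ = 0.40422498; term = 0.40422498²·(1 − 0.08261547)·1288/1007 = 0.19172736.
Dept II: Wₕ = 0.22106520; term = 0.22106520²·(1 − 0.16921692)·371.3/1128 = 0.013364239.
Dept III: Wₕ = 0.37470982; term = 0.37470982²·(1 − 0.19798212)·233/2237 = 0.011729085.
Sum = 0.21682068.

0.2168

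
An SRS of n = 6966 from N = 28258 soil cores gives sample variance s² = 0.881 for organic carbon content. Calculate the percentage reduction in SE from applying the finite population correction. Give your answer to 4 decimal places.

13.1964

f = n/N = 6966/28258 = 0.24651426.
SE_no-fpc = √(s²/n) = 0.011245952; SE_fpc = √((1−f)s²/n) = 0.0097618861.
Ratio = √(1−f) = 0.86803556. Reduction = 100·(1 − 0.86803556) = 13.1964%.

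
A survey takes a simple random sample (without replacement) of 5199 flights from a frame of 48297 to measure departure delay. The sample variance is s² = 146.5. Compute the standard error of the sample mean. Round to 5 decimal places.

0.15857

Under SRS without replacement, Var(ȳ) = (1 − f)·s²/n with f = n/N = 5199/48297 = 0.10764644.
Var(ȳ) = (1 − 0.10764644)·146.5/5199 = 0.89235356·0.028178496 = 0.025145181.
SE(ȳ) = √(0.025145181) = 0.15857.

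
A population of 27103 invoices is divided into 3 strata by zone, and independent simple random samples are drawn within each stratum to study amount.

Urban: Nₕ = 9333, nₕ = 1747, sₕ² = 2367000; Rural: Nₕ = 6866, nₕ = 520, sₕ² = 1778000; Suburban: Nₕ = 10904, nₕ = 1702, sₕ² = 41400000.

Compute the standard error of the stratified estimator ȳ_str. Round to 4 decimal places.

60.4646

Var(ȳ_str) = Σₕ Wₕ²(1 − fₕ)sₕ²/nₕ with Wₕ = Nₕ/N, N = 27103.
Urban: Wₕ = 0.34435302; term = 0.34435302²·(1 − 0.18718526)·2367000/1747 = 130.58844.
Rural: Wₕ = 0.25332989; term = 0.25332989²·(1 − 0.07573551)·1778000/520 = 202.81382.
Suburban: Wₕ = 0.40231709; term = 0.40231709²·(1 − 0.15608951)·41400000/1702 = 3322.5699.
Sum = 3655.9722.
SE = √(3655.9722) = 60.4646.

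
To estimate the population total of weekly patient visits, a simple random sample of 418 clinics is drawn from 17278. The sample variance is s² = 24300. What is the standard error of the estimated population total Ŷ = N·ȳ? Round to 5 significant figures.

130130

Var(Ŷ) = N²·Var(ȳ) = N²·(1 − n/N)·s²/n.
f = 418/17278 = 0.02419261; Var(ȳ) = 0.97580739·24300/418 = 56.727559.
Var(Ŷ) = 17278² · 56.727559 = 1.6934838 × 10^10.
SE(Ŷ) = √(1.6934838 × 10^10) = 130130.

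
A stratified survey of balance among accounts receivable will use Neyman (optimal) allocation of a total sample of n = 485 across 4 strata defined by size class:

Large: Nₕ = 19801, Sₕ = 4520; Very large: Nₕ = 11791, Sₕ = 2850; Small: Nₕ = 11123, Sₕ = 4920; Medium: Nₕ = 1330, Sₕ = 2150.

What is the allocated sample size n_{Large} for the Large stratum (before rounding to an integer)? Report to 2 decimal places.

240.23

Neyman allocation: nₕ = n·NₕSₕ / Σⱼ NⱼSⱼ.
Σ NⱼSⱼ = 19801·4520 + 11791·2850 + 11123·4920 + 1330·2150 = 1.8068953 × 10^8.
n_{Large} = 485·19801·4520 / (1.8068953 × 10^8) = 240.23.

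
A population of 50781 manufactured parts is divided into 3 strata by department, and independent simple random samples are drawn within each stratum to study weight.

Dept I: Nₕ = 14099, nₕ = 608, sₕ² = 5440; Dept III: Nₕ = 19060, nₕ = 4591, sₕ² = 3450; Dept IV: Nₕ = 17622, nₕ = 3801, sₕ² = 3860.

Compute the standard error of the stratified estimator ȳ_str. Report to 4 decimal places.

Var(ȳ_str) = Σₕ Wₕ²(1 − fₕ)sₕ²/nₕ with Wₕ = Nₕ/N, N = 50781.
Dept I: Wₕ = 0.27764321; term = 0.27764321²·(1 − 0.04312363)·5440/608 = 0.65997164.
Dept III: Wₕ = 0.37533723; term = 0.37533723²·(1 − 0.24087093)·3450/4591 = 0.080365697.
Dept IV: Wₕ = 0.34701955; term = 0.34701955²·(1 − 0.21569629)·3860/3801 = 0.095913911.
Sum = 0.83625125.
SE = √(0.83625125) = 0.9145.

0.9145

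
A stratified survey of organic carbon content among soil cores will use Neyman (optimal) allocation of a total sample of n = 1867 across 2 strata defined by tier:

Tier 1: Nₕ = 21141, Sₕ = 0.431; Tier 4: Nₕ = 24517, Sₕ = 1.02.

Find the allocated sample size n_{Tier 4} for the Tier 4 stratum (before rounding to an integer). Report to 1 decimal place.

1368.4

Neyman allocation: nₕ = n·NₕSₕ / Σⱼ NⱼSⱼ.
Σ NⱼSⱼ = 21141·0.431 + 24517·1.02 = 34119.111.
n_{Tier 4} = 1867·24517·1.02 / 34119.111 = 1368.4.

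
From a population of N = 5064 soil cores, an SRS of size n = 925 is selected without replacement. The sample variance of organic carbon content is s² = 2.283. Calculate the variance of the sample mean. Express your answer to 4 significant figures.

Under SRS without replacement, Var(ȳ) = (1 − f)·s²/n with f = n/N = 925/5064 = 0.18266193.
Var(ȳ) = (1 − 0.18266193)·2.283/925 = 0.81733807·0.0024681081 = 0.0020172787.

0.002017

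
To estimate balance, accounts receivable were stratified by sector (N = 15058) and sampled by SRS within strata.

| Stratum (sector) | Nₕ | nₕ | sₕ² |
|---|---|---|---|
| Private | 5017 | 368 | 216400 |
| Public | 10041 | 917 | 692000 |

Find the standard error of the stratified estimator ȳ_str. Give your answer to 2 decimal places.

Var(ȳ_str) = Σₕ Wₕ²(1 − fₕ)sₕ²/nₕ with Wₕ = Nₕ/N, N = 15058.
Private: Wₕ = 0.33317838; term = 0.33317838²·(1 − 0.07335061)·216400/368 = 60.489292.
Public: Wₕ = 0.66682162; term = 0.66682162²·(1 − 0.09132557)·692000/917 = 304.90491.
Sum = 365.3942.
SE = √(365.3942) = 19.12.

19.12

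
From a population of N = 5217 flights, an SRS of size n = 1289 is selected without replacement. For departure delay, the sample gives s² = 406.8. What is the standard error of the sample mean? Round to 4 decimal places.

0.4875

Under SRS without replacement, Var(ȳ) = (1 − f)·s²/n with f = n/N = 1289/5217 = 0.24707686.
Var(ȳ) = (1 − 0.24707686)·406.8/1289 = 0.75292314·0.31559348 = 0.23761764.
SE(ȳ) = √(0.23761764) = 0.4875.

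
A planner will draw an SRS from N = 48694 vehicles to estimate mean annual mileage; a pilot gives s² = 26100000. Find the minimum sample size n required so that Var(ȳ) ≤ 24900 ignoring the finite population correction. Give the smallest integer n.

1049

Without fpc, n₀ = s²/D = 26100000/24900 = 1048.1928.
Rounding up, n = 1049.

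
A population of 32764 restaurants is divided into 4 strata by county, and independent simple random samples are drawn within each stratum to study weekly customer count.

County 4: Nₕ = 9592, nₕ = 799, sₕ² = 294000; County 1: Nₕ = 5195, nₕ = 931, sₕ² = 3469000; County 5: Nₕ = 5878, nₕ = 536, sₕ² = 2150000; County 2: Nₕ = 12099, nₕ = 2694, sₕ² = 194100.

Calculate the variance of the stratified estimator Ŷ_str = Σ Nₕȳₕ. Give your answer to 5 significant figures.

2.4772 × 10^11

Var(Ŷ_str) = Σₕ Nₕ²(1 − fₕ)sₕ²/nₕ.
County 4: 9592²·(1 − 799/9592)·294000/799 = 3.1034646 × 10^10.
County 1: 5195²·(1 − 931/5195)·3469000/931 = 8.2538651 × 10^10.
County 5: 5878²·(1 − 536/5878)·2150000/536 = 1.259526 × 10^11.
County 2: 12099²·(1 − 2694/12099)·194100/2694 = 8.1985344 × 10^9.
Sum = 2.4772443 × 10^11.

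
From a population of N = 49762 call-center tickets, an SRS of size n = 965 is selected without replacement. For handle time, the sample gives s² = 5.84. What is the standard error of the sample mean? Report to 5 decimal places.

Under SRS without replacement, Var(ȳ) = (1 − f)·s²/n with f = n/N = 965/49762 = 0.01939231.
Var(ȳ) = (1 − 0.01939231)·5.84/965 = 0.98060769·0.0060518135 = 0.0059344548.
SE(ȳ) = √(0.0059344548) = 0.07704.

0.07704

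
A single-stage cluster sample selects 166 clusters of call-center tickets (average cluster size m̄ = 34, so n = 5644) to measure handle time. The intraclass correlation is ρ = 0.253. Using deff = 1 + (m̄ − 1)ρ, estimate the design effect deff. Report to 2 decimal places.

deff = 1 + (34 − 1)·0.253 = 1 + 8.349 = 9.349.

9.35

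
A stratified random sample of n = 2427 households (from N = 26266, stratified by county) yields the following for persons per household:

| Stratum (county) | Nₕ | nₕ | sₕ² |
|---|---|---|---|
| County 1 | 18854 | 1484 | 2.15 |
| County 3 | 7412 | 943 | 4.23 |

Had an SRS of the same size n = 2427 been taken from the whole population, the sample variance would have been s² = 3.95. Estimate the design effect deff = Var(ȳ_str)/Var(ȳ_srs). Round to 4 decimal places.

Var(ȳ_str) = Σ Wₕ²(1−fₕ)sₕ²/nₕ with Wₕ = Nₕ/26266:
  County 1: (18854/26266)²·(1−1484/18854)·2.15/1484 = 6.8773322 × 10^-4
  County 3: (7412/26266)²·(1−943/7412)·4.23/943 = 3.1175495 × 10^-4
  → Var(ȳ_str) = 9.9948817 × 10^-4.
Var(ȳ_srs) = (1 − 2427/26266)·3.95/2427 = 0.0014771392.
deff = (9.9948817 × 10^-4) / 0.0014771392 = 0.6766.

0.6766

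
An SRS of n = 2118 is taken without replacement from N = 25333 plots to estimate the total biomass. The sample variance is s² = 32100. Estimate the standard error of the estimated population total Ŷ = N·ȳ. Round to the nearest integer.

Var(Ŷ) = N²·Var(ȳ) = N²·(1 − n/N)·s²/n.
f = 2118/25333 = 0.08360636; Var(ȳ) = 0.91639364·32100/2118 = 13.888685.
Var(Ŷ) = 25333² · 13.888685 = 8.9132148 × 10^9.
SE(Ŷ) = √(8.9132148 × 10^9) = 94410.

94410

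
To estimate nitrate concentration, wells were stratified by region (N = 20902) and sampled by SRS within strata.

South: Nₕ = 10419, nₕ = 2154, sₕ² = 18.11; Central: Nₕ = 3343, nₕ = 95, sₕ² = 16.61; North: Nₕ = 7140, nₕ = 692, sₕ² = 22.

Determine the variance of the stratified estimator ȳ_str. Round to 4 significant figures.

0.009353

Var(ȳ_str) = Σₕ Wₕ²(1 − fₕ)sₕ²/nₕ with Wₕ = Nₕ/N, N = 20902.
South: Wₕ = 0.49846905; term = 0.49846905²·(1 − 0.20673769)·18.11/2154 = 0.0016571658.
Central: Wₕ = 0.15993685; term = 0.15993685²·(1 − 0.02841759)·16.61/95 = 0.0043453297.
North: Wₕ = 0.34159411; term = 0.34159411²·(1 − 0.09691877)·22/692 = 0.0033501491.
Sum = 0.0093526446.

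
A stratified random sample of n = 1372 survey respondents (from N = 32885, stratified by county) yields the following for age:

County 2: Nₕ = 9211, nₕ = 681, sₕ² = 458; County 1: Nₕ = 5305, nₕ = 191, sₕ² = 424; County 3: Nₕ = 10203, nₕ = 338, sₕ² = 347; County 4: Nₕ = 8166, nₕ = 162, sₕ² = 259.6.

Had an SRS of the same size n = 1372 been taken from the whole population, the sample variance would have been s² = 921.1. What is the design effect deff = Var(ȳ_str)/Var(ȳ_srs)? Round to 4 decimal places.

Var(ȳ_str) = Σ Wₕ²(1−fₕ)sₕ²/nₕ with Wₕ = Nₕ/32885:
  County 2: (9211/32885)²·(1−681/9211)·458/681 = 0.048862815
  County 1: (5305/32885)²·(1−191/5305)·424/191 = 0.05569073
  County 3: (10203/32885)²·(1−338/10203)·347/338 = 0.095552501
  County 4: (8166/32885)²·(1−162/8166)·259.6/162 = 0.096852411
  → Var(ȳ_str) = 0.29695846.
Var(ȳ_srs) = (1 − 1372/32885)·921.1/1372 = 0.64334595.
deff = 0.29695846 / 0.64334595 = 0.4616.

0.4616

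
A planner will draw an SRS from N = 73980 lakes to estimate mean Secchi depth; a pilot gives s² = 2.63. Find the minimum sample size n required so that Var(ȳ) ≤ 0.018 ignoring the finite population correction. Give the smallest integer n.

Without fpc, n₀ = s²/D = 2.63/0.018 = 146.1111.
Rounding up, n = 147.

147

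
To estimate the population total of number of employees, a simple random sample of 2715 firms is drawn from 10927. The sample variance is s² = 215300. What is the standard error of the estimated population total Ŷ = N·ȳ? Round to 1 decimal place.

Var(Ŷ) = N²·Var(ȳ) = N²·(1 − n/N)·s²/n.
f = 2715/10927 = 0.24846710; Var(ȳ) = 0.75153290·215300/2715 = 59.596697.
Var(Ŷ) = 10927² · 59.596697 = 7.1158056 × 10^9.
SE(Ŷ) = √(7.1158056 × 10^9) = 84355.2.

84355.2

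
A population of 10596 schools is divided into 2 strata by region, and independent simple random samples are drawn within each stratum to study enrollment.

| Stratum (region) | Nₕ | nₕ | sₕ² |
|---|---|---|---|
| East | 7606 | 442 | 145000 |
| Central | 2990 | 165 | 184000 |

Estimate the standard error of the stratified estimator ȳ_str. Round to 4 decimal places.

15.5919

Var(ȳ_str) = Σₕ Wₕ²(1 − fₕ)sₕ²/nₕ with Wₕ = Nₕ/N, N = 10596.
East: Wₕ = 0.71781804; term = 0.71781804²·(1 − 0.05811202)·145000/442 = 159.21124.
Central: Wₕ = 0.28218196; term = 0.28218196²·(1 − 0.05518395)·184000/165 = 83.895684.
Sum = 243.10692.
SE = √(243.10692) = 15.5919.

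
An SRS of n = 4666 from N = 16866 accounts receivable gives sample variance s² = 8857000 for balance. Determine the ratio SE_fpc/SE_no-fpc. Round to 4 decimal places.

f = n/N = 4666/16866 = 0.27665125.
SE_no-fpc = √(s²/n) = 43.568334; SE_fpc = √((1−f)s²/n) = 37.05483.
Ratio = √(1−f) = 0.85049912.

0.8505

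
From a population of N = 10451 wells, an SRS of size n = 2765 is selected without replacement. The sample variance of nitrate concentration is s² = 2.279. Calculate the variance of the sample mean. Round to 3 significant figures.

Under SRS without replacement, Var(ȳ) = (1 − f)·s²/n with f = n/N = 2765/10451 = 0.26456798.
Var(ȳ) = (1 − 0.26456798)·2.279/2765 = 0.73543202·8.2423146 × 10^-4 = 6.0616621 × 10^-4.

6.06 × 10^-4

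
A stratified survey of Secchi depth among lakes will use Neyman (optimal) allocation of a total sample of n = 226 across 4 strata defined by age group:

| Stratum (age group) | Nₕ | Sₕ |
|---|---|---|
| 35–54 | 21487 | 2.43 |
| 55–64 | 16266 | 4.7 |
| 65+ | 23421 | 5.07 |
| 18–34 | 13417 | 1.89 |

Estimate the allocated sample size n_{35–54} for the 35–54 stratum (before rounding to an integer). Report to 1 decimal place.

43.3

Neyman allocation: nₕ = n·NₕSₕ / Σⱼ NⱼSⱼ.
Σ NⱼSⱼ = 21487·2.43 + 16266·4.7 + 23421·5.07 + 13417·1.89 = 272766.21.
n_{35–54} = 226·21487·2.43 / 272766.21 = 43.3.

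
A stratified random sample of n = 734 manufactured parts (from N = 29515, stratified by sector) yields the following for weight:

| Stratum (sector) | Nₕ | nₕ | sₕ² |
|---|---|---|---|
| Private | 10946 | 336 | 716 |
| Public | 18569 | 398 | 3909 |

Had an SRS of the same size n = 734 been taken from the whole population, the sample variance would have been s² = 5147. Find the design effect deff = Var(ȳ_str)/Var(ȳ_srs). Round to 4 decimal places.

0.5979

Var(ȳ_str) = Σ Wₕ²(1−fₕ)sₕ²/nₕ with Wₕ = Nₕ/29515:
  Private: (10946/29515)²·(1−336/10946)·716/336 = 0.284092
  Public: (18569/29515)²·(1−398/18569)·3909/398 = 3.804209
  → Var(ȳ_str) = 4.088301.
Var(ȳ_srs) = (1 − 734/29515)·5147/734 = 6.8378757.
deff = 4.088301 / 6.8378757 = 0.5979.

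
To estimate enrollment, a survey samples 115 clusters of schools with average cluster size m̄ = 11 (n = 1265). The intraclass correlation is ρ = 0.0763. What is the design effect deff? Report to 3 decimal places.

1.763

deff = 1 + (11 − 1)·0.0763 = 1 + 0.763 = 1.763.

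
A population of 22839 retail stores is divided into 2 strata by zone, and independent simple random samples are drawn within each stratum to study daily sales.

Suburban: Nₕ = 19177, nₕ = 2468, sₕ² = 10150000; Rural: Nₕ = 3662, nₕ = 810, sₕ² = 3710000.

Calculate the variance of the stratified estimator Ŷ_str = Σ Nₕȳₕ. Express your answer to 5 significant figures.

Var(Ŷ_str) = Σₕ Nₕ²(1 − fₕ)sₕ²/nₕ.
Suburban: 19177²·(1 − 2468/19177)·10150000/2468 = 1.3178076 × 10^12.
Rural: 3662²·(1 − 810/3662)·3710000/810 = 4.7836209 × 10^10.
Sum = 1.3656438 × 10^12.

1.3656 × 10^12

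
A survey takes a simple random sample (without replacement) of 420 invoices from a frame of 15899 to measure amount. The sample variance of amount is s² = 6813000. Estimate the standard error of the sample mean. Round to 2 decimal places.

Under SRS without replacement, Var(ȳ) = (1 − f)·s²/n with f = n/N = 420/15899 = 0.02641676.
Var(ȳ) = (1 − 0.02641676)·6813000/420 = 0.97358324·16221.429 = 15792.911.
SE(ȳ) = √(15792.911) = 125.67.

125.67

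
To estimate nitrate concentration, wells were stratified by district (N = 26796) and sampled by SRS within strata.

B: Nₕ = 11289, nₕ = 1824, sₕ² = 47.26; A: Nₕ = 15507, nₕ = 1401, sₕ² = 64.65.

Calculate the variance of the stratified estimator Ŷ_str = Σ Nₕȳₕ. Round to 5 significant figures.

Var(Ŷ_str) = Σₕ Nₕ²(1 − fₕ)sₕ²/nₕ.
B: 11289²·(1 − 1824/11289)·47.26/1824 = 2.7685028 × 10^6.
A: 15507²·(1 − 1401/15507)·64.65/1401 = 1.0093971 × 10^7.
Sum = 1.2862474 × 10^7.

1.2862 × 10^7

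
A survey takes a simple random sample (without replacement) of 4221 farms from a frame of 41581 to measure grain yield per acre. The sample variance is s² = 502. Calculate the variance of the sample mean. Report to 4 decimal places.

Under SRS without replacement, Var(ȳ) = (1 − f)·s²/n with f = n/N = 4221/41581 = 0.10151271.
Var(ȳ) = (1 − 0.10151271)·502/4221 = 0.89848729·0.11892916 = 0.10685634.

0.1069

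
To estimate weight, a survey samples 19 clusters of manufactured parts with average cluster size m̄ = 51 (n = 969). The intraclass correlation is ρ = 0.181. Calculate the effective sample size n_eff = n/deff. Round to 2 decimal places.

deff = 1 + (51 − 1)·0.181 = 1 + 9.05 = 10.05.
n_eff = 969 / 10.05 = 96.42.

96.42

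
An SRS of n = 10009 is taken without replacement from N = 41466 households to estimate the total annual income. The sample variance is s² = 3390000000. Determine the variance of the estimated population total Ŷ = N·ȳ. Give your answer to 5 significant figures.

Var(Ŷ) = N²·Var(ȳ) = N²·(1 − n/N)·s²/n.
f = 10009/41466 = 0.24137848; Var(ȳ) = 0.75862152·3390000000/10009 = 256941.45.
Var(Ŷ) = 41466² · 256941.45 = 4.4179262 × 10^14.

4.4179 × 10^14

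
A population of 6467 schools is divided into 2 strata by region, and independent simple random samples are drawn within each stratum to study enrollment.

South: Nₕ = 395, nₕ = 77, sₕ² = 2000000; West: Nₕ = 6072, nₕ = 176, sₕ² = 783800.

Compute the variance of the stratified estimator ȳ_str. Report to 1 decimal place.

Var(ȳ_str) = Σₕ Wₕ²(1 − fₕ)sₕ²/nₕ with Wₕ = Nₕ/N, N = 6467.
South: Wₕ = 0.06107933; term = 0.06107933²·(1 − 0.19493671)·2000000/77 = 78.011345.
West: Wₕ = 0.93892067; term = 0.93892067²·(1 − 0.02898551)·783800/176 = 3812.2038.
Sum = 3890.2151.

3890.2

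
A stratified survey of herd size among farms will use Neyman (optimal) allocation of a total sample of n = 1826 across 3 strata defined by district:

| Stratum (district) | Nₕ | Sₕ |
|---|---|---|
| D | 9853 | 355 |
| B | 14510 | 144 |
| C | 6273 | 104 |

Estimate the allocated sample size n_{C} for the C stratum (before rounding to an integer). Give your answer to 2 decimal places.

190.92

Neyman allocation: nₕ = n·NₕSₕ / Σⱼ NⱼSⱼ.
Σ NⱼSⱼ = 9853·355 + 14510·144 + 6273·104 = 6.239647 × 10^6.
n_{C} = 1826·6273·104 / (6.239647 × 10^6) = 190.92.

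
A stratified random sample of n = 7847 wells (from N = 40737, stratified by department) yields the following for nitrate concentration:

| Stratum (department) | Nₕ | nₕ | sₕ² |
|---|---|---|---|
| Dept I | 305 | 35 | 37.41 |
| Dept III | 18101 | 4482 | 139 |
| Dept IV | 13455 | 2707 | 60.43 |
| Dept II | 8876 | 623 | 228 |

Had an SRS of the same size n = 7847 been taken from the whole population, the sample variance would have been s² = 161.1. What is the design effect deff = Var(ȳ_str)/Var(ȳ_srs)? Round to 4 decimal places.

1.3731

Var(ȳ_str) = Σ Wₕ²(1−fₕ)sₕ²/nₕ with Wₕ = Nₕ/40737:
  Dept I: (305/40737)²·(1−35/305)·37.41/35 = 5.3040203 × 10^-5
  Dept III: (18101/40737)²·(1−4482/18101)·139/4482 = 0.004606941
  Dept IV: (13455/40737)²·(1−2707/13455)·60.43/2707 = 0.0019453494
  Dept II: (8876/40737)²·(1−623/8876)·228/623 = 0.016154661
  → Var(ȳ_str) = 0.022759992.
Var(ȳ_srs) = (1 − 7847/40737)·161.1/7847 = 0.016575503.
deff = 0.022759992 / 0.016575503 = 1.3731.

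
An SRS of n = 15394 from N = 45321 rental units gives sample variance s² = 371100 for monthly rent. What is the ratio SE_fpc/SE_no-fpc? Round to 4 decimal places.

0.8126

f = n/N = 15394/45321 = 0.33966594.
SE_no-fpc = √(s²/n) = 4.9098671; SE_fpc = √((1−f)s²/n) = 3.9898042.
Ratio = √(1−f) = 0.81260942.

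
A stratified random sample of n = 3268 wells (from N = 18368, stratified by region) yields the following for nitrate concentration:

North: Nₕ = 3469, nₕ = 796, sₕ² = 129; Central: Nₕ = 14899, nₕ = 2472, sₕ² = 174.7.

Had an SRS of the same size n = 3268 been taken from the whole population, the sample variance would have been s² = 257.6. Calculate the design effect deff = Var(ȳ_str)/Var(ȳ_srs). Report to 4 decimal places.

Var(ȳ_str) = Σ Wₕ²(1−fₕ)sₕ²/nₕ with Wₕ = Nₕ/18368:
  North: (3469/18368)²·(1−796/3469)·129/796 = 0.004454061
  Central: (14899/18368)²·(1−2472/14899)·174.7/2472 = 0.038783242
  → Var(ȳ_str) = 0.043237303.
Var(ȳ_srs) = (1 − 3268/18368)·257.6/3268 = 0.064800579.
deff = 0.043237303 / 0.064800579 = 0.6672.

0.6672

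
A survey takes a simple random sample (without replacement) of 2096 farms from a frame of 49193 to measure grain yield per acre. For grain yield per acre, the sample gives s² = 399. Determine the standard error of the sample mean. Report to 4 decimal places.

0.4269

Under SRS without replacement, Var(ȳ) = (1 − f)·s²/n with f = n/N = 2096/49193 = 0.04260769.
Var(ȳ) = (1 − 0.04260769)·399/2096 = 0.95739231·0.1903626 = 0.18225169.
SE(ȳ) = √(0.18225169) = 0.4269.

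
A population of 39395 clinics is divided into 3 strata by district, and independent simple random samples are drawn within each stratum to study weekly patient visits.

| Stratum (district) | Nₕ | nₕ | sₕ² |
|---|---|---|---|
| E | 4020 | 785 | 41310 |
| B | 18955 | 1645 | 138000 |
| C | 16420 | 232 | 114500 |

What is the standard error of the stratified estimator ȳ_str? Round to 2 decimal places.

Var(ȳ_str) = Σₕ Wₕ²(1 − fₕ)sₕ²/nₕ with Wₕ = Nₕ/N, N = 39395.
E: Wₕ = 0.10204341; term = 0.10204341²·(1 − 0.19527363)·41310/785 = 0.44096454.
B: Wₕ = 0.48115243; term = 0.48115243²·(1 − 0.08678449)·138000/1645 = 17.735843.
C: Wₕ = 0.41680416; term = 0.41680416²·(1 − 0.01412911)·114500/232 = 84.528204.
Sum = 102.70501.
SE = √(102.70501) = 10.13.

10.13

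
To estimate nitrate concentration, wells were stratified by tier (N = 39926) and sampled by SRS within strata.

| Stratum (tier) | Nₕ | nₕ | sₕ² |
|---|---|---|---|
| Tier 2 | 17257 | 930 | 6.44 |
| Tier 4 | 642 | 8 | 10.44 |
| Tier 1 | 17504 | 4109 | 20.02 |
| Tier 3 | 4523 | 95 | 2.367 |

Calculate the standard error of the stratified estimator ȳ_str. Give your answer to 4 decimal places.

Var(ȳ_str) = Σₕ Wₕ²(1 − fₕ)sₕ²/nₕ with Wₕ = Nₕ/N, N = 39926.
Tier 2: Wₕ = 0.43222462; term = 0.43222462²·(1 − 0.05389117)·6.44/930 = 0.0012239481.
Tier 4: Wₕ = 0.01607975; term = 0.01607975²·(1 − 0.01246106)·10.44/8 = 3.3321396 × 10^-4.
Tier 1: Wₕ = 0.43841106; term = 0.43841106²·(1 − 0.23474634)·20.02/4109 = 7.1663225 × 10^-4.
Tier 3: Wₕ = 0.11328458; term = 0.11328458²·(1 − 0.02100376)·2.367/95 = 3.1303814 × 10^-4.
Sum = 0.0025868325.
SE = √(0.0025868325) = 0.0509.

0.0509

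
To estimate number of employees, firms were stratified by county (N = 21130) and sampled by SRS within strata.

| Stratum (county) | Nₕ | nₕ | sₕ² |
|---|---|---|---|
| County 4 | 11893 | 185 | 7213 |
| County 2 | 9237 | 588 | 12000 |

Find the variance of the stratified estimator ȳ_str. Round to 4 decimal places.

Var(ȳ_str) = Σₕ Wₕ²(1 − fₕ)sₕ²/nₕ with Wₕ = Nₕ/N, N = 21130.
County 4: Wₕ = 0.56284903; term = 0.56284903²·(1 − 0.01555537)·7213/185 = 12.159602.
County 2: Wₕ = 0.43715097; term = 0.43715097²·(1 − 0.06365703)·12000/588 = 3.6517561.
Sum = 15.811358.

15.8114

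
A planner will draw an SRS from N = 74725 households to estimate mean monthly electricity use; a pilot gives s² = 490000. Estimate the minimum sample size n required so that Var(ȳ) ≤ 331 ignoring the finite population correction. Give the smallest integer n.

Without fpc, n₀ = s²/D = 490000/331 = 1480.3625.
Rounding up, n = 1481.

1481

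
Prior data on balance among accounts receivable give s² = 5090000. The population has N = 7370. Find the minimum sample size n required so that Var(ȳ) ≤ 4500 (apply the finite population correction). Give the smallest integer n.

981

Without fpc, n₀ = s²/D = 5090000/4500 = 1131.1111.
With fpc, (1 − n/N)·s²/n ≤ D requires n ≥ n₀/(1 + n₀/N) = 1131.1111/(1 + 1131.1111/7370) = 980.6117.
Rounding up, n = 981.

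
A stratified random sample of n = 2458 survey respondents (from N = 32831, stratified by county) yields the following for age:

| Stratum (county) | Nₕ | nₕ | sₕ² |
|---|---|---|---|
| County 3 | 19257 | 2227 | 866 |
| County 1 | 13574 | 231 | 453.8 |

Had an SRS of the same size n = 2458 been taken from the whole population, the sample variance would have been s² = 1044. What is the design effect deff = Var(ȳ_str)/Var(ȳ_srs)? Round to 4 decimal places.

Var(ȳ_str) = Σ Wₕ²(1−fₕ)sₕ²/nₕ with Wₕ = Nₕ/32831:
  County 3: (19257/32831)²·(1−2227/19257)·866/2227 = 0.11831307
  County 1: (13574/32831)²·(1−231/13574)·453.8/231 = 0.33010007
  → Var(ȳ_str) = 0.44841314.
Var(ȳ_srs) = (1 − 2458/32831)·1044/2458 = 0.39293634.
deff = 0.44841314 / 0.39293634 = 1.1412.

1.1412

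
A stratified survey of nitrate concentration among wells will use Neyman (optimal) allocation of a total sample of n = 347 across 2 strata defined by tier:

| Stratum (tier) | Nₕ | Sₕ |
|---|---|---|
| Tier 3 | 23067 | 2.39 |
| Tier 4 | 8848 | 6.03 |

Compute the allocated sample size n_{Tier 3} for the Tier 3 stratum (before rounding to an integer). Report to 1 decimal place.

Neyman allocation: nₕ = n·NₕSₕ / Σⱼ NⱼSⱼ.
Σ NⱼSⱼ = 23067·2.39 + 8848·6.03 = 108483.57.
n_{Tier 3} = 347·23067·2.39 / 108483.57 = 176.3.

176.3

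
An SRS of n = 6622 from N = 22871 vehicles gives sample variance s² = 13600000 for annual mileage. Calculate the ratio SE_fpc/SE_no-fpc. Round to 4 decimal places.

f = n/N = 6622/22871 = 0.28953697.
SE_no-fpc = √(s²/n) = 45.318431; SE_fpc = √((1−f)s²/n) = 38.198438.
Ratio = √(1−f) = 0.84288969.

0.8429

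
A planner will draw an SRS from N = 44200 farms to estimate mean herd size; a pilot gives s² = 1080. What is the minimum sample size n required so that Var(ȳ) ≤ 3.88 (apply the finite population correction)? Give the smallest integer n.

Without fpc, n₀ = s²/D = 1080/3.88 = 278.3505.
With fpc, (1 − n/N)·s²/n ≤ D requires n ≥ n₀/(1 + n₀/N) = 278.3505/(1 + 278.3505/44200) = 276.6086.
Rounding up, n = 277.

277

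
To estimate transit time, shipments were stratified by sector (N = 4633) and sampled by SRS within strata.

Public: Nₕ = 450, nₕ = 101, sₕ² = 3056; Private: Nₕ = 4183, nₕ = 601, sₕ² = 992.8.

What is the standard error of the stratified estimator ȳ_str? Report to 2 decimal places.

Var(ȳ_str) = Σₕ Wₕ²(1 − fₕ)sₕ²/nₕ with Wₕ = Nₕ/N, N = 4633.
Public: Wₕ = 0.09712929; term = 0.09712929²·(1 − 0.22444444)·3056/101 = 0.22138353.
Private: Wₕ = 0.90287071; term = 0.90287071²·(1 − 0.14367679)·992.8/601 = 1.1531243.
Sum = 1.3745078.
SE = √(1.3745078) = 1.17.

1.17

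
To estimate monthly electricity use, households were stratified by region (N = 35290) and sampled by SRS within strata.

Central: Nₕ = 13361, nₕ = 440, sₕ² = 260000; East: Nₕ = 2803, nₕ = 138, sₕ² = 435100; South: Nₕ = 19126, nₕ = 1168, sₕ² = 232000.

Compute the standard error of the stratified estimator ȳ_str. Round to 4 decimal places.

Var(ȳ_str) = Σₕ Wₕ²(1 − fₕ)sₕ²/nₕ with Wₕ = Nₕ/N, N = 35290.
Central: Wₕ = 0.37860584; term = 0.37860584²·(1 − 0.03293167)·260000/440 = 81.912927.
East: Wₕ = 0.07942760; term = 0.07942760²·(1 − 0.04923296)·435100/138 = 18.911544.
South: Wₕ = 0.54196656; term = 0.54196656²·(1 − 0.06106870)·232000/1168 = 54.780242.
Sum = 155.60471.
SE = √(155.60471) = 12.4742.

12.4742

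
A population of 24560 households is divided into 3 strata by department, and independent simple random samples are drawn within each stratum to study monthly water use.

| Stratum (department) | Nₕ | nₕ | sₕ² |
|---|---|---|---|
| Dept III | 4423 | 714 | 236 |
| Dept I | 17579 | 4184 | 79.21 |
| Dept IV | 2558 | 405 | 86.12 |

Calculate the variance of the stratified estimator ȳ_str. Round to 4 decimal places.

Var(ȳ_str) = Σₕ Wₕ²(1 − fₕ)sₕ²/nₕ with Wₕ = Nₕ/N, N = 24560.
Dept III: Wₕ = 0.18008958; term = 0.18008958²·(1 − 0.16142889)·236/714 = 0.0089894028.
Dept I: Wₕ = 0.71575733; term = 0.71575733²·(1 − 0.23801126)·79.21/4184 = 0.0073904094.
Dept IV: Wₕ = 0.10415309; term = 0.10415309²·(1 − 0.15832682)·86.12/405 = 0.0019414975.
Sum = 0.01832131.

0.0183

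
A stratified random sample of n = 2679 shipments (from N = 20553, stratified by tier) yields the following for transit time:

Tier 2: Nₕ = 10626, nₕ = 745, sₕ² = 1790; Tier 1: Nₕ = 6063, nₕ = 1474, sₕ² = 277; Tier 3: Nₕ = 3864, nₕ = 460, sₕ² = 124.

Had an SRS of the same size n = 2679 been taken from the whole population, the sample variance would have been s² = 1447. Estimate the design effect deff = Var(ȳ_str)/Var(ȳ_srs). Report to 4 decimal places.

1.3156

Var(ȳ_str) = Σ Wₕ²(1−fₕ)sₕ²/nₕ with Wₕ = Nₕ/20553:
  Tier 2: (10626/20553)²·(1−745/10626)·1790/745 = 0.59719618
  Tier 1: (6063/20553)²·(1−1474/6063)·277/1474 = 0.012377629
  Tier 3: (3864/20553)²·(1−460/3864)·124/460 = 0.0083934417
  → Var(ȳ_str) = 0.61796725.
Var(ȳ_srs) = (1 − 2679/20553)·1447/2679 = 0.46972357.
deff = 0.61796725 / 0.46972357 = 1.3156.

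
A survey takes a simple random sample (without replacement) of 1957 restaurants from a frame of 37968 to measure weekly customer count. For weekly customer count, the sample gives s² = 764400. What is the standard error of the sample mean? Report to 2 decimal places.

Under SRS without replacement, Var(ȳ) = (1 − f)·s²/n with f = n/N = 1957/37968 = 0.05154340.
Var(ȳ) = (1 − 0.05154340)·764400/1957 = 0.94845660·390.59785 = 370.46511.
SE(ȳ) = √(370.46511) = 19.25.

19.25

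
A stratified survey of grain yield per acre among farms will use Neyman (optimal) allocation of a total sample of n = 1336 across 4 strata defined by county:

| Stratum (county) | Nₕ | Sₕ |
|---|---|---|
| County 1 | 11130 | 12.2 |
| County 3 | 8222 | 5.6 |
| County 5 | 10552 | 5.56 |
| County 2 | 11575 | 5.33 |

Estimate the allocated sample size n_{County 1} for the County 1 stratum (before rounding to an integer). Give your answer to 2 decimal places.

Neyman allocation: nₕ = n·NₕSₕ / Σⱼ NⱼSⱼ.
Σ NⱼSⱼ = 11130·12.2 + 8222·5.6 + 10552·5.56 + 11575·5.33 = 302193.07.
n_{County 1} = 1336·11130·12.2 / 302193.07 = 600.31.

600.31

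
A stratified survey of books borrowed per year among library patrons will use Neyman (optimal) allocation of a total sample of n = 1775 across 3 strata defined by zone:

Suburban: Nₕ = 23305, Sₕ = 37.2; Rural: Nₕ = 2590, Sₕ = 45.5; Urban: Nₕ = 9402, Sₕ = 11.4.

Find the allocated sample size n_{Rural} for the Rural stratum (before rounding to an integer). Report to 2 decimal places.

191.56

Neyman allocation: nₕ = n·NₕSₕ / Σⱼ NⱼSⱼ.
Σ NⱼSⱼ = 23305·37.2 + 2590·45.5 + 9402·11.4 = 1.0919738 × 10^6.
n_{Rural} = 1775·2590·45.5 / (1.0919738 × 10^6) = 191.56.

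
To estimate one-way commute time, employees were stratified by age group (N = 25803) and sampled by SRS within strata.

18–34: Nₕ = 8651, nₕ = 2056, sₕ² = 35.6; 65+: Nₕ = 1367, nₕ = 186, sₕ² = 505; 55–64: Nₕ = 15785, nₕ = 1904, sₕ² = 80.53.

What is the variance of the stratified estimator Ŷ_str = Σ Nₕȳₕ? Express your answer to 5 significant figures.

Var(Ŷ_str) = Σₕ Nₕ²(1 − fₕ)sₕ²/nₕ.
18–34: 8651²·(1 − 2056/8651)·35.6/2056 = 987888.66.
65+: 1367²·(1 − 186/1367)·505/186 = 4.3832561 × 10^6.
55–64: 15785²·(1 − 1904/15785)·80.53/1904 = 9.2673613 × 10^6.
Sum = 1.4638506 × 10^7.

1.4639 × 10^7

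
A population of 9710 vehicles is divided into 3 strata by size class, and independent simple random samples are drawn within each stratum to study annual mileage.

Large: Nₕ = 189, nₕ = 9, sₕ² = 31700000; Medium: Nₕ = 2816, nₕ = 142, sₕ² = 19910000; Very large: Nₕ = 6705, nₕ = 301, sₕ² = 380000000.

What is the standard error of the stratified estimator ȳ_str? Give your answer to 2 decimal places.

Var(ȳ_str) = Σₕ Wₕ²(1 − fₕ)sₕ²/nₕ with Wₕ = Nₕ/N, N = 9710.
Large: Wₕ = 0.01946447; term = 0.01946447²·(1 − 0.04761905)·31700000/9 = 1270.9036.
Medium: Wₕ = 0.29001030; term = 0.29001030²·(1 − 0.05042614)·19910000/142 = 11197.95.
Very large: Wₕ = 0.69052523; term = 0.69052523²·(1 − 0.04489187)·380000000/301 = 574948.24.
Sum = 587417.09.
SE = √(587417.09) = 766.43.

766.43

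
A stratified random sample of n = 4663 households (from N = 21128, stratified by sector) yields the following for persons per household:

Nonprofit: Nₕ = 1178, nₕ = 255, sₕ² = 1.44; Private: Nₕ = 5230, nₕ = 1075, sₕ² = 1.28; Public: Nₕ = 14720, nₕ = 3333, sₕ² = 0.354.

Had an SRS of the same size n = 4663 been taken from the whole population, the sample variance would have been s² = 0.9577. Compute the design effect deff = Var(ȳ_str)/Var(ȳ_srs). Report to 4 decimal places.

0.6973

Var(ȳ_str) = Σ Wₕ²(1−fₕ)sₕ²/nₕ with Wₕ = Nₕ/21128:
  Nonprofit: (1178/21128)²·(1−255/1178)·1.44/255 = 1.3754744 × 10^-5
  Private: (5230/21128)²·(1−1075/5230)·1.28/1075 = 5.796388 × 10^-5
  Public: (14720/21128)²·(1−3333/14720)·0.354/3333 = 3.9881208 × 10^-5
  → Var(ȳ_str) = 1.1159983 × 10^-4.
Var(ȳ_srs) = (1 − 4663/21128)·0.9577/4663 = 1.6005433 × 10^-4.
deff = (1.1159983 × 10^-4) / (1.6005433 × 10^-4) = 0.6973.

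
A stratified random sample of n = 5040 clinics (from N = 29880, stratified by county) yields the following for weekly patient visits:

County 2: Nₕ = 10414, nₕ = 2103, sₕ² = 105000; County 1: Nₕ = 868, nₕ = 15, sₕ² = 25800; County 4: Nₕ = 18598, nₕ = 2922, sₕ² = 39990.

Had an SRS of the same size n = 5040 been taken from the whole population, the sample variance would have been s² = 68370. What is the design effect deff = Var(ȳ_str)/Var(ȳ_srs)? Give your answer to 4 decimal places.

Var(ȳ_str) = Σ Wₕ²(1−fₕ)sₕ²/nₕ with Wₕ = Nₕ/29880:
  County 2: (10414/29880)²·(1−2103/10414)·105000/2103 = 4.8401597
  County 1: (868/29880)²·(1−15/868)·25800/15 = 1.4263825
  County 4: (18598/29880)²·(1−2922/18598)·39990/2922 = 4.4690118
  → Var(ȳ_str) = 10.735554.
Var(ȳ_srs) = (1 − 5040/29880)·68370/5040 = 11.277324.
deff = 10.735554 / 11.277324 = 0.9520.

0.9520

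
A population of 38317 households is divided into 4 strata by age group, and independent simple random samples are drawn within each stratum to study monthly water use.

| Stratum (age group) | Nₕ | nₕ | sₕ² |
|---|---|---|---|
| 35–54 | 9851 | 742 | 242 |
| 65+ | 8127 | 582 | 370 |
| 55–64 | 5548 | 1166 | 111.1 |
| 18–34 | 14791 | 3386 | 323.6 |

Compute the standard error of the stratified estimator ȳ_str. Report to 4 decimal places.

Var(ȳ_str) = Σₕ Wₕ²(1 − fₕ)sₕ²/nₕ with Wₕ = Nₕ/N, N = 38317.
35–54: Wₕ = 0.25709215; term = 0.25709215²·(1 − 0.07532230)·242/742 = 0.019933313.
65+: Wₕ = 0.21209907; term = 0.21209907²·(1 − 0.07161314)·370/582 = 0.026551267.
55–64: Wₕ = 0.14479213; term = 0.14479213²·(1 − 0.21016583)·111.1/1166 = 0.0015777614.
18–34: Wₕ = 0.38601665; term = 0.38601665²·(1 − 0.22892299)·323.6/3386 = 0.010980734.
Sum = 0.059043075.
SE = √(0.059043075) = 0.2430.

0.2430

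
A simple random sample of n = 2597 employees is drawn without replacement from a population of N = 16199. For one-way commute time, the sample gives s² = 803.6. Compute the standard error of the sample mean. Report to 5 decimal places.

Under SRS without replacement, Var(ȳ) = (1 − f)·s²/n with f = n/N = 2597/16199 = 0.16031854.
Var(ȳ) = (1 − 0.16031854)·803.6/2597 = 0.83968146·0.30943396 = 0.25982596.
SE(ȳ) = √(0.25982596) = 0.50973.

0.50973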